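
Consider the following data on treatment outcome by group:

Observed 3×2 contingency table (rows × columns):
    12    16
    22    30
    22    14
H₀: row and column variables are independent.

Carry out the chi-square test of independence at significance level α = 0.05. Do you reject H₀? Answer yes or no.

Row totals [28, 52, 36], col totals [56, 60], n=116
χ² = (12−13.52)²/13.52 + (16−14.48)²/14.48 + (22−25.10)²/25.10 + (30−26.90)²/26.90 + (22−17.38)²/17.38 + (14−18.62)²/18.62 = 3.4461
df = 2
p-value (upper-tail) = 0.17852
At α=0.05: p ≥ α → fail to reject H₀

reject H₀: no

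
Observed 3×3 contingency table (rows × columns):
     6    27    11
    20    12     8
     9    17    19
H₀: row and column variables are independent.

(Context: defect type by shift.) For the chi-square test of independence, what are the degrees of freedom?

df = (r−1)(c−1) = (3−1)·(3−1) = 4

degrees of freedom = 4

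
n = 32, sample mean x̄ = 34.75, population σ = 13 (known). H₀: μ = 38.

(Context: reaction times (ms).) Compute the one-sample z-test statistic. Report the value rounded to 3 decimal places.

SE = σ/√n = 13/√32 = 2.2981
z = (x̄−μ₀)/SE = (34.75−38)/2.2981 = -1.4142

test statistic = -1.414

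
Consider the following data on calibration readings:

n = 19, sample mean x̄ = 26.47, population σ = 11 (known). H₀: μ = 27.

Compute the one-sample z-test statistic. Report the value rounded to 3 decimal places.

test statistic = -0.210

SE = σ/√n = 11/√19 = 2.5236
z = (x̄−μ₀)/SE = (26.47−27)/2.5236 = -0.2100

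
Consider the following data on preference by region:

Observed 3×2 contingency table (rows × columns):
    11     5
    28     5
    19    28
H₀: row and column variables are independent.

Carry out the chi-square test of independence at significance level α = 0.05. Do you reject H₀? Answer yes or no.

reject H₀: yes

Row totals [16, 33, 47], col totals [58, 38], n=96
χ² = (11−9.67)²/9.67 + (5−6.33)²/6.33 + (28−19.94)²/19.94 + (5−13.06)²/13.06 + (19−28.40)²/28.40 + (28−18.60)²/18.60 = 16.5556
df = 2
p-value (upper-tail) = 0.00025
At α=0.05: p < α → reject H₀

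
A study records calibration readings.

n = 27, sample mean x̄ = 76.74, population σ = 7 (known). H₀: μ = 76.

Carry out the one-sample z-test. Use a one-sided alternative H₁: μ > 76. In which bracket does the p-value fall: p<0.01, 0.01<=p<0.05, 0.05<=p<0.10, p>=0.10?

SE = σ/√n = 7/√27 = 1.3472
z = (x̄−μ₀)/SE = (76.74−76)/1.3472 = 0.5493
p-value (one-sided, H₁ greater) = 0.29140
→ bracket: p>=0.10

p-value bracket: p>=0.10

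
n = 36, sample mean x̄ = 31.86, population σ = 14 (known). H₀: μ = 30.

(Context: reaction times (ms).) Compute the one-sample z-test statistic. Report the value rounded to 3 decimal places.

test statistic = 0.797

SE = σ/√n = 14/√36 = 2.3333
z = (x̄−μ₀)/SE = (31.86−30)/2.3333 = 0.7971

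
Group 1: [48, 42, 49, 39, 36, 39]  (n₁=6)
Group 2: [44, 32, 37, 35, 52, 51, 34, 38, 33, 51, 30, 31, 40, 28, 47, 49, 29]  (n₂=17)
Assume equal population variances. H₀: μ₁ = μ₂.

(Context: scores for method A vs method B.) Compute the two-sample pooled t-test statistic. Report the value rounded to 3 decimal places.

x̄₁=42.167, s₁=5.269, n₁=6
x̄₂=38.882, s₂=8.455, n₂=17
s_p² = [5·5.269² + 16·8.455²]/21 = 61.0761
SE = √(s_p²·(1/6+1/17)) = 3.7111
t = (42.167−38.882)/3.7111 = 0.8850
df = 21

test statistic = 0.885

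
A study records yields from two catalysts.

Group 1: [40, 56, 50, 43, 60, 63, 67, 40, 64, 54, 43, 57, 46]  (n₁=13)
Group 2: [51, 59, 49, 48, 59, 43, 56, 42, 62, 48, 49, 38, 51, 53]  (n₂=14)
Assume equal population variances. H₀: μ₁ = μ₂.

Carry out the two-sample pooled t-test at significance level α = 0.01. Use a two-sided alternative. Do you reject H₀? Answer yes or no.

x̄₁=52.538, s₁=9.510, n₁=13
x̄₂=50.571, s₂=6.880, n₂=14
s_p² = [12·9.510² + 13·6.880²]/25 = 68.0264
SE = √(s_p²·(1/13+1/14)) = 3.1768
t = (52.538−50.571)/3.1768 = 0.6192
df = 25
p-value (two-sided) = 0.54139
At α=0.01: p ≥ α → fail to reject H₀

reject H₀: no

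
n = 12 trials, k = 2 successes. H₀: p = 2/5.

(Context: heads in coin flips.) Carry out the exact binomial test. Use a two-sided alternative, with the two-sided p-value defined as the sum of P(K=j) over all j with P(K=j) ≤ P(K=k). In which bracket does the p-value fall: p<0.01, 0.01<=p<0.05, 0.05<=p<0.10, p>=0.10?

p-value bracket: p>=0.10

Exact binomial: n=12, k=2, p₀=2/5=0.4000
P(X=j) = C(n,j)·p₀^j·(1−p₀)^(n−j); p = Σ P(X=j) over j with P(X=j) ≤ P(X=2)
p-value (two-sided) = 0.14075
→ bracket: p>=0.10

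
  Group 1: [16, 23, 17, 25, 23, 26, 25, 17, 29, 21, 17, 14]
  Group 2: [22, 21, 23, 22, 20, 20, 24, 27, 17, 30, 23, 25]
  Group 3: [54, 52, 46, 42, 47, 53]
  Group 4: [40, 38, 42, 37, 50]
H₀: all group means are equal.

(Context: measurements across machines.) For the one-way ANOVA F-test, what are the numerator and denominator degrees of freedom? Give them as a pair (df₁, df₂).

k = 4 groups, N = 35 total
df = (k−1, N−k) = (4−1, 35−4) = (3, 31)

degrees of freedom = [3, 31]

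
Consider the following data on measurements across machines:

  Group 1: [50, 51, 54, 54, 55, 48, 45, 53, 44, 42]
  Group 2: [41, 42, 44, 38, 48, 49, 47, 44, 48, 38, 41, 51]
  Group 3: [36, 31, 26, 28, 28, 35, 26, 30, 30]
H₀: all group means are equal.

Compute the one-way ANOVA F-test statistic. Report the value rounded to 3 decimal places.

test statistic = 53.640

Group means [49.60, 44.25, 30.00], grand mean 41.839
SSB = Σnᵢ(x̄ᵢ−x̄)² = 1933.544; SSW = ΣΣ(x−x̄ᵢ)² = 504.650
MSB = 1933.544/2 = 966.7718; MSW = 504.650/28 = 18.0232
F = MSB/MSW = 53.6404
df = (2, 28)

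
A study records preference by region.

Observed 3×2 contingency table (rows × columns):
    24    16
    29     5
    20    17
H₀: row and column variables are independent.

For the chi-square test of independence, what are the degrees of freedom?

df = (r−1)(c−1) = (3−1)·(2−1) = 2

degrees of freedom = 2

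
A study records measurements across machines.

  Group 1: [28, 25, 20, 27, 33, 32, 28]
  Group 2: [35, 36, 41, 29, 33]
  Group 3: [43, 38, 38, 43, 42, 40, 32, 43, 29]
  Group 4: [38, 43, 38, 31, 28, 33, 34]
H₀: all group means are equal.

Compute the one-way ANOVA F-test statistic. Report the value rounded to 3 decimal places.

Group means [27.57, 34.80, 38.67, 35.00], grand mean 34.286
SSB = Σnᵢ(x̄ᵢ−x̄)² = 493.200; SSW = ΣΣ(x−x̄ᵢ)² = 550.514
MSB = 493.200/3 = 164.4000; MSW = 550.514/24 = 22.9381
F = MSB/MSW = 7.1671
df = (3, 24)

test statistic = 7.167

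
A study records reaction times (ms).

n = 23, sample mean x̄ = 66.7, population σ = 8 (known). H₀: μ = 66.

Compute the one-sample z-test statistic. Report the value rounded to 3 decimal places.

test statistic = 0.420

SE = σ/√n = 8/√23 = 1.6681
z = (x̄−μ₀)/SE = (66.7−66)/1.6681 = 0.4196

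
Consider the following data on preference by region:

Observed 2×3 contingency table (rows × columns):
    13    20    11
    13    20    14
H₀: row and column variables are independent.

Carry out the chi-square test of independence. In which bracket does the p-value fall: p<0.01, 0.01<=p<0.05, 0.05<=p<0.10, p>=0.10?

p-value bracket: p>=0.10

Row totals [44, 47], col totals [26, 40, 25], n=91
χ² = (13−12.57)²/12.57 + (20−19.34)²/19.34 + (11−12.09)²/12.09 + (13−13.43)²/13.43 + (20−20.66)²/20.66 + (14−12.91)²/12.91 = 0.2614
df = 2
p-value (upper-tail) = 0.87749
→ bracket: p>=0.10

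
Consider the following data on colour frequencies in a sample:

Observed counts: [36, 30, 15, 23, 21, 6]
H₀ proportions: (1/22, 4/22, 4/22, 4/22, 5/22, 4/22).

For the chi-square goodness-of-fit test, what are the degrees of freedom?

df = k − 1 = 6 − 1 = 5

degrees of freedom = 5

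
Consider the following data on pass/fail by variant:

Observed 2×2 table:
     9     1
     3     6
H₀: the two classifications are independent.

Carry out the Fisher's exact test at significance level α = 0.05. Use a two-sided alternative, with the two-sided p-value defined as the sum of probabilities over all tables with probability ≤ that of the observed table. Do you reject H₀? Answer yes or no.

Margins: r₁=10, r₂=9, c₁=12, c₂=7, n=19
p_obs = C(10,9)·C(9,3)/C(19,12); sum pmf over tables with pmf ≤ p_obs
p-value (two-sided) = 0.01977
At α=0.05: p < α → reject H₀

reject H₀: yes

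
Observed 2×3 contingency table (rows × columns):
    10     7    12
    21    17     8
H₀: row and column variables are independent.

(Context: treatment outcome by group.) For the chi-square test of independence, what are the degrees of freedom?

degrees of freedom = 2

df = (r−1)(c−1) = (2−1)·(3−1) = 2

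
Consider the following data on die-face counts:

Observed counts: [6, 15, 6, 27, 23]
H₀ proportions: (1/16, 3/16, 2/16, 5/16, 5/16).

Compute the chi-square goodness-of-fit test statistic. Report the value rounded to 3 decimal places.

test statistic = 2.086

n = 77; E_i = n·p_i = [4.81, 14.44, 9.62, 24.06, 24.06]
χ² = (6−4.81)²/4.81 + (15−14.44)²/14.44 + (6−9.62)²/9.62 + (27−24.06)²/24.06 + (23−24.06)²/24.06 = 2.0857
df = 4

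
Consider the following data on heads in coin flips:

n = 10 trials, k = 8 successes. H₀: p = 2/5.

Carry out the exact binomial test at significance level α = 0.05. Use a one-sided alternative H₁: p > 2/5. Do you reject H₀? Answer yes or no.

Exact binomial: n=10, k=8, p₀=2/5=0.4000
P(X≥8) from Σ C(n,i)·p₀^i·(1−p₀)^(n−i)
p-value (one-sided, H₁ greater) = 0.01229
At α=0.05: p < α → reject H₀

reject H₀: yes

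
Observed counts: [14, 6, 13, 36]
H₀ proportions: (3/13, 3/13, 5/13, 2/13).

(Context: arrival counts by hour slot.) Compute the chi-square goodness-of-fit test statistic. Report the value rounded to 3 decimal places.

test statistic = 74.025

n = 69; E_i = n·p_i = [15.92, 15.92, 26.54, 10.62]
χ² = (14−15.92)²/15.92 + (6−15.92)²/15.92 + (13−26.54)²/26.54 + (36−10.62)²/10.62 = 74.0251
df = 3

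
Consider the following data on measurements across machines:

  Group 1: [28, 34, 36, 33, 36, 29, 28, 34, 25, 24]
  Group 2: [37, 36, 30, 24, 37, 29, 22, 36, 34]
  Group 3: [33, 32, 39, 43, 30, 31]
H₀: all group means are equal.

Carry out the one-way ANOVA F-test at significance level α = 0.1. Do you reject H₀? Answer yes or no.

Group means [30.70, 31.67, 34.67], grand mean 32.000
SSB = Σnᵢ(x̄ᵢ−x̄)² = 60.567; SSW = ΣΣ(x−x̄ᵢ)² = 573.433
MSB = 60.567/2 = 30.2833; MSW = 573.433/22 = 26.0652
F = MSB/MSW = 1.1618
df = (2, 22)
p-value (upper-tail) = 0.33138
At α=0.1: p ≥ α → fail to reject H₀

reject H₀: no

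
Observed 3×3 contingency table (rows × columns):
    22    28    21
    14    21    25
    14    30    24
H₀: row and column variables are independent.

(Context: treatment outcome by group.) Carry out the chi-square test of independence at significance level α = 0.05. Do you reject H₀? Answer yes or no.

Row totals [71, 60, 68], col totals [50, 79, 70], n=199
χ² = (22−17.84)²/17.84 + (28−28.19)²/28.19 + (21−24.97)²/24.97 + (14−15.08)²/15.08 + (21−23.82)²/23.82 + (25−21.11)²/21.11 + (14−17.09)²/17.09 + (30−26.99)²/26.99 + (24−23.92)²/23.92 = 3.6253
df = 4
p-value (upper-tail) = 0.45909
At α=0.05: p ≥ α → fail to reject H₀

reject H₀: no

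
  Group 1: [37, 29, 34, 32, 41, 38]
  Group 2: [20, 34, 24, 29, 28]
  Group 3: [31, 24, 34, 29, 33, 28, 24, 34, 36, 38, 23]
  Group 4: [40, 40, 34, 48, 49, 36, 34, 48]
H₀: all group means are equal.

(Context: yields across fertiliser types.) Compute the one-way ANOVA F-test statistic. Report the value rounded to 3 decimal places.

Group means [35.17, 27.00, 30.36, 41.12], grand mean 33.633
SSB = Σnᵢ(x̄ᵢ−x̄)² = 800.713; SSW = ΣΣ(x−x̄ᵢ)² = 760.254
MSB = 800.713/3 = 266.9043; MSW = 760.254/26 = 29.2405
F = MSB/MSW = 9.1279
df = (3, 26)

test statistic = 9.128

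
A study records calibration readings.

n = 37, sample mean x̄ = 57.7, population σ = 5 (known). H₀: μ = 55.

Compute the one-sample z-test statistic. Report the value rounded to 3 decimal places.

SE = σ/√n = 5/√37 = 0.8220
z = (x̄−μ₀)/SE = (57.7−55)/0.8220 = 3.2847

test statistic = 3.285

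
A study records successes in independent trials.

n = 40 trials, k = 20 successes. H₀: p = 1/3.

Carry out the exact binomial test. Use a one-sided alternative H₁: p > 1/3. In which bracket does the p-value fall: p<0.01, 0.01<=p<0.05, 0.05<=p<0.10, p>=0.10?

Exact binomial: n=40, k=20, p₀=1/3=0.3333
P(X≥20) from Σ C(n,i)·p₀^i·(1−p₀)^(n−i)
p-value (one-sided, H₁ greater) = 0.02144
→ bracket: 0.01<=p<0.05

p-value bracket: 0.01<=p<0.05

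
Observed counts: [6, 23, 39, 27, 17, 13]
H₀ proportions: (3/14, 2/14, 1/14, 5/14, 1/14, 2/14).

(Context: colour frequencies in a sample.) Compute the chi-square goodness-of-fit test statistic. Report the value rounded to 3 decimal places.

test statistic = 134.482

n = 125; E_i = n·p_i = [26.79, 17.86, 8.93, 44.64, 8.93, 17.86]
χ² = (6−26.79)²/26.79 + (23−17.86)²/17.86 + (39−8.93)²/8.93 + (27−44.64)²/44.64 + (17−8.93)²/8.93 + (13−17.86)²/17.86 = 134.4816
df = 5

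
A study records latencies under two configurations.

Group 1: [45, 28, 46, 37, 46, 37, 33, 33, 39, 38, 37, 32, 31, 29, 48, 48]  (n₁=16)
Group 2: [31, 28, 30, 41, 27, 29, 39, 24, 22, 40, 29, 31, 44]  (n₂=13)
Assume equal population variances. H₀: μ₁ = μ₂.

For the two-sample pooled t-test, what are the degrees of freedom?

df = n₁ + n₂ − 2 = 16 + 13 − 2 = 27

degrees of freedom = 27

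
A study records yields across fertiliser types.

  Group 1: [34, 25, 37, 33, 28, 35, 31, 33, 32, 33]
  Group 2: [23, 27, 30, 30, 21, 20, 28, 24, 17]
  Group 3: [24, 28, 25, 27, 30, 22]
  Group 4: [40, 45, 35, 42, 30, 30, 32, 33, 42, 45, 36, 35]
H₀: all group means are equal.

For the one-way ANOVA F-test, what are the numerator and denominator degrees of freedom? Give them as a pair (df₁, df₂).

k = 4 groups, N = 37 total
df = (k−1, N−k) = (4−1, 37−4) = (3, 33)

degrees of freedom = [3, 33]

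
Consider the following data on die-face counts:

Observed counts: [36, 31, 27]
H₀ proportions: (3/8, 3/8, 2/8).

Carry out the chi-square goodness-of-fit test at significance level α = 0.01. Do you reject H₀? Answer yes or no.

n = 94; E_i = n·p_i = [35.25, 35.25, 23.50]
χ² = (36−35.25)²/35.25 + (31−35.25)²/35.25 + (27−23.50)²/23.50 = 1.0496
df = 2
p-value (upper-tail) = 0.59166
At α=0.01: p ≥ α → fail to reject H₀

reject H₀: no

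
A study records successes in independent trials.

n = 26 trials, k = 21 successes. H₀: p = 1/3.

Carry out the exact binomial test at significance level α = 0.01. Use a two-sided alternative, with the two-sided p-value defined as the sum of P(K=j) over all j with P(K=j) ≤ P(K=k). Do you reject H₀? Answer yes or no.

Exact binomial: n=26, k=21, p₀=1/3=0.3333
P(X=j) = C(n,j)·p₀^j·(1−p₀)^(n−j); p = Σ P(X=j) over j with P(X=j) ≤ P(X=21)
p-value (two-sided) = 0.00000
At α=0.01: p < α → reject H₀

reject H₀: yes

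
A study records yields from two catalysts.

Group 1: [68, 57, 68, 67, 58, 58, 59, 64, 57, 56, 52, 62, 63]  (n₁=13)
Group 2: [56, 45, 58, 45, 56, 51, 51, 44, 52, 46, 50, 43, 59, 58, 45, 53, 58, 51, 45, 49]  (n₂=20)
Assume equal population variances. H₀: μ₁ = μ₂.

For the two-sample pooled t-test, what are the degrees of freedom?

df = n₁ + n₂ − 2 = 13 + 20 − 2 = 31

degrees of freedom = 31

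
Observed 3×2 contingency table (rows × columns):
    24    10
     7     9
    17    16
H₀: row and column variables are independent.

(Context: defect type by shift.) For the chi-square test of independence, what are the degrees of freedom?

df = (r−1)(c−1) = (3−1)·(2−1) = 2

degrees of freedom = 2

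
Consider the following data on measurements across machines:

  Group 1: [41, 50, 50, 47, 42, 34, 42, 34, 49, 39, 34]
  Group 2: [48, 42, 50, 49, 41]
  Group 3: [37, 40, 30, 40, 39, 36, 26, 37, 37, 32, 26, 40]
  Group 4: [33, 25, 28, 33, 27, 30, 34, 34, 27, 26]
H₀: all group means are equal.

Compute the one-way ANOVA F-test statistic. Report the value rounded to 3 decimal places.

test statistic = 16.124

Group means [42.00, 46.00, 35.00, 29.70], grand mean 37.079
SSB = Σnᵢ(x̄ᵢ−x̄)² = 1260.663; SSW = ΣΣ(x−x̄ᵢ)² = 886.100
MSB = 1260.663/3 = 420.2211; MSW = 886.100/34 = 26.0618
F = MSB/MSW = 16.1240
df = (3, 34)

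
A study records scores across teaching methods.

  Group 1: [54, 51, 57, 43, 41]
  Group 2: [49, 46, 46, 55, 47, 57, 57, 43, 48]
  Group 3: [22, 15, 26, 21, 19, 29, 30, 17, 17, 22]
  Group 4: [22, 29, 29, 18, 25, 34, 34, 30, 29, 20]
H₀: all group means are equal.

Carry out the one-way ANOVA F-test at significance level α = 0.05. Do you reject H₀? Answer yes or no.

Group means [49.20, 49.78, 21.80, 27.00], grand mean 34.765
SSB = Σnᵢ(x̄ᵢ−x̄)² = 5354.162; SSW = ΣΣ(x−x̄ᵢ)² = 925.956
MSB = 5354.162/3 = 1784.7207; MSW = 925.956/30 = 30.8652
F = MSB/MSW = 57.8231
df = (3, 30)
p-value (upper-tail) = 0.00000
At α=0.05: p < α → reject H₀

reject H₀: yes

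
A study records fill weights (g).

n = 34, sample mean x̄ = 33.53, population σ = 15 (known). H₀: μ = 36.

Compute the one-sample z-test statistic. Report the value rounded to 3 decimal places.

SE = σ/√n = 15/√34 = 2.5725
z = (x̄−μ₀)/SE = (33.53−36)/2.5725 = -0.9602

test statistic = -0.960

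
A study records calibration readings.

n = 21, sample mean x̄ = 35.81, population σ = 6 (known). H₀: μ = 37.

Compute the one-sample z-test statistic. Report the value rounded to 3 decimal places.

SE = σ/√n = 6/√21 = 1.3093
z = (x̄−μ₀)/SE = (35.81−37)/1.3093 = -0.9089

test statistic = -0.909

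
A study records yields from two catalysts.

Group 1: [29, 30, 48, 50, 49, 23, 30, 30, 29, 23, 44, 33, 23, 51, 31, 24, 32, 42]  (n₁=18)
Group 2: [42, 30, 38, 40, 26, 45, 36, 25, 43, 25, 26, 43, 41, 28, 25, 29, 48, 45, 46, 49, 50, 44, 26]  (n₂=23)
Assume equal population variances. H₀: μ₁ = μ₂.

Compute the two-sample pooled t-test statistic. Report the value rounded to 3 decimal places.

test statistic = -0.823

x̄₁=34.500, s₁=10.001, n₁=18
x̄₂=36.957, s₂=9.058, n₂=23
s_p² = [17·10.001² + 22·9.058²]/39 = 89.8835
SE = √(s_p²·(1/18+1/23)) = 2.9835
t = (34.500−36.957)/2.9835 = -0.8234
df = 39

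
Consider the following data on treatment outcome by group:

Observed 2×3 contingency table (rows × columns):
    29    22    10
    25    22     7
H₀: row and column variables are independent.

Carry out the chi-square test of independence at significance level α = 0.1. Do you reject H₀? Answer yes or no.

reject H₀: no

Row totals [61, 54], col totals [54, 44, 17], n=115
χ² = (29−28.64)²/28.64 + (22−23.34)²/23.34 + (10−9.02)²/9.02 + (25−25.36)²/25.36 + (22−20.66)²/20.66 + (7−7.98)²/7.98 = 0.4011
df = 2
p-value (upper-tail) = 0.81828
At α=0.1: p ≥ α → fail to reject H₀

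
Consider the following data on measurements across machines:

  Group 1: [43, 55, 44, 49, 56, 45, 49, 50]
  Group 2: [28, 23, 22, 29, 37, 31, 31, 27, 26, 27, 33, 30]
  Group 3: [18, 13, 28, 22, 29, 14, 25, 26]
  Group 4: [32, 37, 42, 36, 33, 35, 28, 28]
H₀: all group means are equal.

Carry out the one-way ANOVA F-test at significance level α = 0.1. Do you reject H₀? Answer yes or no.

Group means [48.88, 28.67, 21.88, 33.88], grand mean 32.806
SSB = Σnᵢ(x̄ᵢ−x̄)² = 3236.347; SSW = ΣΣ(x−x̄ᵢ)² = 779.292
MSB = 3236.347/3 = 1078.7824; MSW = 779.292/32 = 24.3529
F = MSB/MSW = 44.2980
df = (3, 32)
p-value (upper-tail) = 0.00000
At α=0.1: p < α → reject H₀

reject H₀: yes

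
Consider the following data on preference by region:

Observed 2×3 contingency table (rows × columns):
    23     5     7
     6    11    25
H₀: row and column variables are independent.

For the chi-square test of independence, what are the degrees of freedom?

degrees of freedom = 2

df = (r−1)(c−1) = (2−1)·(3−1) = 2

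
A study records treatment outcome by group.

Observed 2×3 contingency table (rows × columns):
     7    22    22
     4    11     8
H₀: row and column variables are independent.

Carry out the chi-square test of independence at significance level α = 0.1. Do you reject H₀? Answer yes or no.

Row totals [51, 23], col totals [11, 33, 30], n=74
χ² = (7−7.58)²/7.58 + (22−22.74)²/22.74 + (22−20.68)²/20.68 + (4−3.42)²/3.42 + (11−10.26)²/10.26 + (8−9.32)²/9.32 = 0.4944
df = 2
p-value (upper-tail) = 0.78100
At α=0.1: p ≥ α → fail to reject H₀

reject H₀: no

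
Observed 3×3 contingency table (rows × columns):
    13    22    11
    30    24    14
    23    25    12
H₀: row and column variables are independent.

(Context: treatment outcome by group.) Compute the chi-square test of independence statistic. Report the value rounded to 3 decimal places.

test statistic = 3.107

Row totals [46, 68, 60], col totals [66, 71, 37], n=174
χ² = (13−17.45)²/17.45 + (22−18.77)²/18.77 + (11−9.78)²/9.78 + (30−25.79)²/25.79 + (24−27.75)²/27.75 + (14−14.46)²/14.46 + (23−22.76)²/22.76 + (25−24.48)²/24.48 + (12−12.76)²/12.76 = 3.1070
df = 4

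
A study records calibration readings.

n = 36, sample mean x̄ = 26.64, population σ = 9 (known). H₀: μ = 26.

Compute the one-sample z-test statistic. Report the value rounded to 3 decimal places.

test statistic = 0.427

SE = σ/√n = 9/√36 = 1.5000
z = (x̄−μ₀)/SE = (26.64−26)/1.5000 = 0.4267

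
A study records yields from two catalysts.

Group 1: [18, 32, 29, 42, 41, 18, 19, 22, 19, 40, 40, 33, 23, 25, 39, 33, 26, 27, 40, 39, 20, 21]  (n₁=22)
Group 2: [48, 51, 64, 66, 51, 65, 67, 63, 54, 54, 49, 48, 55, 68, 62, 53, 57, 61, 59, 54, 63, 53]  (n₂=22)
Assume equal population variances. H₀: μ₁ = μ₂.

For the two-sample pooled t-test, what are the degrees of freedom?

degrees of freedom = 42

df = n₁ + n₂ − 2 = 22 + 22 − 2 = 42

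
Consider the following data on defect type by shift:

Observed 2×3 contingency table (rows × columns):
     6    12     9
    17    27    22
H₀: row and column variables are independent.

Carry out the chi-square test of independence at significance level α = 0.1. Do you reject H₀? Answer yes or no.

reject H₀: no

Row totals [27, 66], col totals [23, 39, 31], n=93
χ² = (6−6.68)²/6.68 + (12−11.32)²/11.32 + (9−9.00)²/9.00 + (17−16.32)²/16.32 + (27−27.68)²/27.68 + (22−22.00)²/22.00 = 0.1539
df = 2
p-value (upper-tail) = 0.92591
At α=0.1: p ≥ α → fail to reject H₀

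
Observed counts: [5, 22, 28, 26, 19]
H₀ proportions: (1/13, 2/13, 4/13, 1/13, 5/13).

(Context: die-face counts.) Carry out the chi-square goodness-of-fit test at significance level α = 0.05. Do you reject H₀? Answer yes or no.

n = 100; E_i = n·p_i = [7.69, 15.38, 30.77, 7.69, 38.46]
χ² = (5−7.69)²/7.69 + (22−15.38)²/15.38 + (28−30.77)²/30.77 + (26−7.69)²/7.69 + (19−38.46)²/38.46 = 57.4560
df = 4
p-value (upper-tail) = 0.00000
At α=0.05: p < α → reject H₀

reject H₀: yes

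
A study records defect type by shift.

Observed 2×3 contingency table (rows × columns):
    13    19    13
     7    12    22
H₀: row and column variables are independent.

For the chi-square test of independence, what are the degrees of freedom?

df = (r−1)(c−1) = (2−1)·(3−1) = 2

degrees of freedom = 2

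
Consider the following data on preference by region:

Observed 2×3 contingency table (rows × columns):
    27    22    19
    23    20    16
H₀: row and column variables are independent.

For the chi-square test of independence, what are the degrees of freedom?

df = (r−1)(c−1) = (2−1)·(3−1) = 2

degrees of freedom = 2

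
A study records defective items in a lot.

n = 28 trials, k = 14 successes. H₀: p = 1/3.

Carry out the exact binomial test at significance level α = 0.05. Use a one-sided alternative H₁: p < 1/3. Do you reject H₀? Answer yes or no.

Exact binomial: n=28, k=14, p₀=1/3=0.3333
P(X≤14) from Σ C(n,i)·p₀^i·(1−p₀)^(n−i)
p-value (one-sided, H₁ less) = 0.97844
At α=0.05: p ≥ α → fail to reject H₀

reject H₀: no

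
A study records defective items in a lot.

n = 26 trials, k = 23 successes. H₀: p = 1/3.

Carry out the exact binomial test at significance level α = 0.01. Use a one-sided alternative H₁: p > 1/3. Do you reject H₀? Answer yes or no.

reject H₀: yes

Exact binomial: n=26, k=23, p₀=1/3=0.3333
P(X≥23) from Σ C(n,i)·p₀^i·(1−p₀)^(n−i)
p-value (one-sided, H₁ greater) = 0.00000
At α=0.01: p < α → reject H₀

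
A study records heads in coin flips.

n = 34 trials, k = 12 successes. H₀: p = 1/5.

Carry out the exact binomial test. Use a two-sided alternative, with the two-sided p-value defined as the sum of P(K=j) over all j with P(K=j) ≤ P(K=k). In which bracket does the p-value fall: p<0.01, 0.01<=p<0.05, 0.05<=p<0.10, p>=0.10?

p-value bracket: 0.01<=p<0.05

Exact binomial: n=34, k=12, p₀=1/5=0.2000
P(X=j) = C(n,j)·p₀^j·(1−p₀)^(n−j); p = Σ P(X=j) over j with P(X=j) ≤ P(X=12)
p-value (two-sided) = 0.03226
→ bracket: 0.01<=p<0.05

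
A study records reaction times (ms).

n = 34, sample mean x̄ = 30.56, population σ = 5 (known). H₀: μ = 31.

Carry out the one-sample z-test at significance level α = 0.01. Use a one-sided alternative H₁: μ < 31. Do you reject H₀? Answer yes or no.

reject H₀: no

SE = σ/√n = 5/√34 = 0.8575
z = (x̄−μ₀)/SE = (30.56−31)/0.8575 = -0.5131
p-value (one-sided, H₁ less) = 0.30393
At α=0.01: p ≥ α → fail to reject H₀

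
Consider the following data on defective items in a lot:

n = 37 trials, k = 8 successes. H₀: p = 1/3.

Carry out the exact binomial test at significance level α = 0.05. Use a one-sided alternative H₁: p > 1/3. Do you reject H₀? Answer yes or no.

Exact binomial: n=37, k=8, p₀=1/3=0.3333
P(X≥8) from Σ C(n,i)·p₀^i·(1−p₀)^(n−i)
p-value (one-sided, H₁ greater) = 0.95859
At α=0.05: p ≥ α → fail to reject H₀

reject H₀: no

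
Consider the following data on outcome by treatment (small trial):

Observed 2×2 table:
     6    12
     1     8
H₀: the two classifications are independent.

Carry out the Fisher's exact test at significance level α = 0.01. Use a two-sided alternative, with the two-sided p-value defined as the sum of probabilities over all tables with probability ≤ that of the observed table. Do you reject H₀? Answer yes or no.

Margins: r₁=18, r₂=9, c₁=7, c₂=20, n=27
p_obs = C(18,6)·C(9,1)/C(27,7); sum pmf over tables with pmf ≤ p_obs
p-value (two-sided) = 0.36321
At α=0.01: p ≥ α → fail to reject H₀

reject H₀: no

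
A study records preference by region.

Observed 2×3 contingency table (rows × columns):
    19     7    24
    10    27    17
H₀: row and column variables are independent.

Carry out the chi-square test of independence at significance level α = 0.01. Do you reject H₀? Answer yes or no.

Row totals [50, 54], col totals [29, 34, 41], n=104
χ² = (19−13.94)²/13.94 + (7−16.35)²/16.35 + (24−19.71)²/19.71 + (10−15.06)²/15.06 + (27−17.65)²/17.65 + (17−21.29)²/21.29 = 15.6222
df = 2
p-value (upper-tail) = 0.00041
At α=0.01: p < α → reject H₀

reject H₀: yes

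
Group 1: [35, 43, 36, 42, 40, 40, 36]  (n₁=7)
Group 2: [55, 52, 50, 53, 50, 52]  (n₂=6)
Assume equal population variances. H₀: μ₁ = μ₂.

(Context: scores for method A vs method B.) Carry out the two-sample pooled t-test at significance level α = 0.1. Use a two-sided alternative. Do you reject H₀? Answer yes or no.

x̄₁=38.857, s₁=3.185, n₁=7
x̄₂=52.000, s₂=1.897, n₂=6
s_p² = [6·3.185² + 5·1.897²]/11 = 7.1688
SE = √(s_p²·(1/7+1/6)) = 1.4896
t = (38.857−52.000)/1.4896 = -8.8230
df = 11
p-value (two-sided) = 0.00000
At α=0.1: p < α → reject H₀

reject H₀: yes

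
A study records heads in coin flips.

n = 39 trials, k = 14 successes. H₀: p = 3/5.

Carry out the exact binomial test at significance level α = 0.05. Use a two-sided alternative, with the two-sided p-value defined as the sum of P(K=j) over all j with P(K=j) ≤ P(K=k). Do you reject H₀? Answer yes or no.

reject H₀: yes

Exact binomial: n=39, k=14, p₀=3/5=0.6000
P(X=j) = C(n,j)·p₀^j·(1−p₀)^(n−j); p = Σ P(X=j) over j with P(X=j) ≤ P(X=14)
p-value (two-sided) = 0.00287
At α=0.05: p < α → reject H₀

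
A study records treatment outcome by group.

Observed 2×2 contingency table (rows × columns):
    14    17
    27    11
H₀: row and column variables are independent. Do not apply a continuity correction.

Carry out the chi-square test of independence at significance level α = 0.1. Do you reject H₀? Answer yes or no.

Row totals [31, 38], col totals [41, 28], n=69
χ² = (14−18.42)²/18.42 + (17−12.58)²/12.58 + (27−22.58)²/22.58 + (11−15.42)²/15.42 = 4.7464
df = 1
p-value (upper-tail) = 0.02936
At α=0.1: p < α → reject H₀

reject H₀: yes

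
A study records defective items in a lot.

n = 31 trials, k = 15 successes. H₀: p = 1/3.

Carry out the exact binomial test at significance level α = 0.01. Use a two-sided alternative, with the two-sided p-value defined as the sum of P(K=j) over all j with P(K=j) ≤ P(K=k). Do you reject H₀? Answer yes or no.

Exact binomial: n=31, k=15, p₀=1/3=0.3333
P(X=j) = C(n,j)·p₀^j·(1−p₀)^(n−j); p = Σ P(X=j) over j with P(X=j) ≤ P(X=15)
p-value (two-sided) = 0.08662
At α=0.01: p ≥ α → fail to reject H₀

reject H₀: no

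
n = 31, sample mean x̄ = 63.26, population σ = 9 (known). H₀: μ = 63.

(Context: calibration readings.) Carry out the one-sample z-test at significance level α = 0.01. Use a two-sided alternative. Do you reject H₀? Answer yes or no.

SE = σ/√n = 9/√31 = 1.6164
z = (x̄−μ₀)/SE = (63.26−63)/1.6164 = 0.1608
p-value (two-sided) = 0.87221
At α=0.01: p ≥ α → fail to reject H₀

reject H₀: no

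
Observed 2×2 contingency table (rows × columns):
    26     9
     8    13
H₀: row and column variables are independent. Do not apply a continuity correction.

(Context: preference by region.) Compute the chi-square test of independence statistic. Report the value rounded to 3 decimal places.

test statistic = 7.207

Row totals [35, 21], col totals [34, 22], n=56
χ² = (26−21.25)²/21.25 + (9−13.75)²/13.75 + (8−12.75)²/12.75 + (13−8.25)²/8.25 = 7.2071
df = 1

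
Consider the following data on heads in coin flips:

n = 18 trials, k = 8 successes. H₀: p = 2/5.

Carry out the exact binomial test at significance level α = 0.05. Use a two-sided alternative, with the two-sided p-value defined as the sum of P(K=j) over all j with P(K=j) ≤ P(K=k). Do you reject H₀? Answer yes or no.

reject H₀: no

Exact binomial: n=18, k=8, p₀=2/5=0.4000
P(X=j) = C(n,j)·p₀^j·(1−p₀)^(n−j); p = Σ P(X=j) over j with P(X=j) ≤ P(X=8)
p-value (two-sided) = 0.81084
At α=0.05: p ≥ α → fail to reject H₀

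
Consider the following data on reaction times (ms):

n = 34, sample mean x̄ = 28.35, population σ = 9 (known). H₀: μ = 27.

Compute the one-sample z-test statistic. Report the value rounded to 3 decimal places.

SE = σ/√n = 9/√34 = 1.5435
z = (x̄−μ₀)/SE = (28.35−27)/1.5435 = 0.8746

test statistic = 0.875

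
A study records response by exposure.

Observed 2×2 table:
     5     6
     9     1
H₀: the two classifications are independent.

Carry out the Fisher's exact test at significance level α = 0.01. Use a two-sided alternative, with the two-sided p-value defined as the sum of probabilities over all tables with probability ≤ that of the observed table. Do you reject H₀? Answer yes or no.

reject H₀: no

Margins: r₁=11, r₂=10, c₁=14, c₂=7, n=21
p_obs = C(11,5)·C(10,9)/C(21,14); sum pmf over tables with pmf ≤ p_obs
p-value (two-sided) = 0.06347
At α=0.01: p ≥ α → fail to reject H₀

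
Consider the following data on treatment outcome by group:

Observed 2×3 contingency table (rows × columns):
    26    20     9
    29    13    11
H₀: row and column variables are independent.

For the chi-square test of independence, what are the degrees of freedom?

df = (r−1)(c−1) = (2−1)·(3−1) = 2

degrees of freedom = 2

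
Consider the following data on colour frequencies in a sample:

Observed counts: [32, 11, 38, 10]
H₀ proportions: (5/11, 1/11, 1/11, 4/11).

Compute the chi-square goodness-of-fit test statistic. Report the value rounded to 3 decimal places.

n = 91; E_i = n·p_i = [41.36, 8.27, 8.27, 33.09]
χ² = (32−41.36)²/41.36 + (11−8.27)²/8.27 + (38−8.27)²/8.27 + (10−33.09)²/33.09 = 125.9538
df = 3

test statistic = 125.954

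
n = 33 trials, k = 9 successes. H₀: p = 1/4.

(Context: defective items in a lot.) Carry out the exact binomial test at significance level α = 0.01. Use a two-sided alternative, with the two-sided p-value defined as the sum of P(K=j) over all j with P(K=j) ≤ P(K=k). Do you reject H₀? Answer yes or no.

reject H₀: no

Exact binomial: n=33, k=9, p₀=1/4=0.2500
P(X=j) = C(n,j)·p₀^j·(1−p₀)^(n−j); p = Σ P(X=j) over j with P(X=j) ≤ P(X=9)
p-value (two-sided) = 0.84057
At α=0.01: p ≥ α → fail to reject H₀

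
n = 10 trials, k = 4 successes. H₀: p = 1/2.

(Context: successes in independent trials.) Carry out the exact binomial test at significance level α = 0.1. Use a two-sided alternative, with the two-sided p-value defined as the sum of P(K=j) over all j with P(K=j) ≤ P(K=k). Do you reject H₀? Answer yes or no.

Exact binomial: n=10, k=4, p₀=1/2=0.5000
P(X=j) = C(n,j)·p₀^j·(1−p₀)^(n−j); p = Σ P(X=j) over j with P(X=j) ≤ P(X=4)
p-value (two-sided) = 0.75391
At α=0.1: p ≥ α → fail to reject H₀

reject H₀: no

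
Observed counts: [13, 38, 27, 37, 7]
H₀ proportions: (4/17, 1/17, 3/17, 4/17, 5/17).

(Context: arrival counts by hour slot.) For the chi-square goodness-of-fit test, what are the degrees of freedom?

df = k − 1 = 5 − 1 = 4

degrees of freedom = 4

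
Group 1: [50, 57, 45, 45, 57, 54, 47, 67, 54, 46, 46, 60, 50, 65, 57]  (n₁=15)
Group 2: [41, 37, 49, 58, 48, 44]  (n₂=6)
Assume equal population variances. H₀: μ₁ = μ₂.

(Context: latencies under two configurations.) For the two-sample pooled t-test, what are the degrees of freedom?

df = n₁ + n₂ − 2 = 15 + 6 − 2 = 19

degrees of freedom = 19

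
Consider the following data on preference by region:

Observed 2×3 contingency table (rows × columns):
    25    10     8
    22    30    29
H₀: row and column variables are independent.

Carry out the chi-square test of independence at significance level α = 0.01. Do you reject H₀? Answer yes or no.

reject H₀: yes

Row totals [43, 81], col totals [47, 40, 37], n=124
χ² = (25−16.30)²/16.30 + (10−13.87)²/13.87 + (8−12.83)²/12.83 + (22−30.70)²/30.70 + (30−26.13)²/26.13 + (29−24.17)²/24.17 = 11.5499
df = 2
p-value (upper-tail) = 0.00310
At α=0.01: p < α → reject H₀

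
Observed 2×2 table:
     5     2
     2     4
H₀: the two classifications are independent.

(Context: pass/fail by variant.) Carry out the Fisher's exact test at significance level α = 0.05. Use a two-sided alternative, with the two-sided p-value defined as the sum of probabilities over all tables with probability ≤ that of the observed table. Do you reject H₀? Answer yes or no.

Margins: r₁=7, r₂=6, c₁=7, c₂=6, n=13
p_obs = C(7,5)·C(6,2)/C(13,7); sum pmf over tables with pmf ≤ p_obs
p-value (two-sided) = 0.28613
At α=0.05: p ≥ α → fail to reject H₀

reject H₀: no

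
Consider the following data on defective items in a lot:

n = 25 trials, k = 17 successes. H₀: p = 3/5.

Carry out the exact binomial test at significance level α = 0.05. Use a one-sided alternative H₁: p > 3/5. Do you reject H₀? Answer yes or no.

reject H₀: no

Exact binomial: n=25, k=17, p₀=3/5=0.6000
P(X≥17) from Σ C(n,i)·p₀^i·(1−p₀)^(n−i)
p-value (one-sided, H₁ greater) = 0.27353
At α=0.05: p ≥ α → fail to reject H₀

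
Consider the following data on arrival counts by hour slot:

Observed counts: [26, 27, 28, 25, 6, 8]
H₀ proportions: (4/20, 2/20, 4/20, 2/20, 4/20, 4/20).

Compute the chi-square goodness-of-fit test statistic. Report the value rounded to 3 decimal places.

n = 120; E_i = n·p_i = [24.00, 12.00, 24.00, 12.00, 24.00, 24.00]
χ² = (26−24.00)²/24.00 + (27−12.00)²/12.00 + (28−24.00)²/24.00 + (25−12.00)²/12.00 + (6−24.00)²/24.00 + (8−24.00)²/24.00 = 57.8333
df = 5

test statistic = 57.833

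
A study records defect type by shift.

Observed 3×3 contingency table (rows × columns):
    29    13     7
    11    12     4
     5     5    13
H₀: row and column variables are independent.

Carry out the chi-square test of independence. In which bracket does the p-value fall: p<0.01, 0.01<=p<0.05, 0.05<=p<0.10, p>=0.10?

Row totals [49, 27, 23], col totals [45, 30, 24], n=99
χ² = (29−22.27)²/22.27 + (13−14.85)²/14.85 + (7−11.88)²/11.88 + (11−12.27)²/12.27 + (12−8.18)²/8.18 + (4−6.55)²/6.55 + (5−10.45)²/10.45 + (5−6.97)²/6.97 + (13−5.58)²/5.58 = 20.4576
df = 4
p-value (upper-tail) = 0.00041
→ bracket: p<0.01

p-value bracket: p<0.01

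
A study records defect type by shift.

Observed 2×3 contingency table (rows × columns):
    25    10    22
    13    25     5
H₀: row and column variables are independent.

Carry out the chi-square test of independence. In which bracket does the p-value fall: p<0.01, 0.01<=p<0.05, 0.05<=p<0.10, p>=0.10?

p-value bracket: p<0.01

Row totals [57, 43], col totals [38, 35, 27], n=100
χ² = (25−21.66)²/21.66 + (10−19.95)²/19.95 + (22−15.39)²/15.39 + (13−16.34)²/16.34 + (25−15.05)²/15.05 + (5−11.61)²/11.61 = 19.3408
df = 2
p-value (upper-tail) = 0.00006
→ bracket: p<0.01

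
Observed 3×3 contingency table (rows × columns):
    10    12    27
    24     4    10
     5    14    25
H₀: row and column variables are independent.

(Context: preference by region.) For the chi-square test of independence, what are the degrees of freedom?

df = (r−1)(c−1) = (3−1)·(3−1) = 4

degrees of freedom = 4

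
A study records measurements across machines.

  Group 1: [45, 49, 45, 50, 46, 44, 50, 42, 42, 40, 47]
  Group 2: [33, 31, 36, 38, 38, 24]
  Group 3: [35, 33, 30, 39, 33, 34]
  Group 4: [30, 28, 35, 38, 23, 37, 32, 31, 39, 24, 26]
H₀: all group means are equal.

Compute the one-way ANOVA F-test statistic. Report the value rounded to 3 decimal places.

test statistic = 21.016

Group means [45.45, 33.33, 34.00, 31.18], grand mean 36.676
SSB = Σnᵢ(x̄ᵢ−x̄)² = 1289.744; SSW = ΣΣ(x−x̄ᵢ)² = 613.697
MSB = 1289.744/3 = 429.9147; MSW = 613.697/30 = 20.4566
F = MSB/MSW = 21.0160
df = (3, 30)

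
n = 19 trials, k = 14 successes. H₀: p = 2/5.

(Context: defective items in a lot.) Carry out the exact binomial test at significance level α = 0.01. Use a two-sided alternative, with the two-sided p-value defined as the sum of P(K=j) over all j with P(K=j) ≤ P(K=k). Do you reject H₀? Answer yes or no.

reject H₀: yes

Exact binomial: n=19, k=14, p₀=2/5=0.4000
P(X=j) = C(n,j)·p₀^j·(1−p₀)^(n−j); p = Σ P(X=j) over j with P(X=j) ≤ P(X=14)
p-value (two-sided) = 0.00390
At α=0.01: p < α → reject H₀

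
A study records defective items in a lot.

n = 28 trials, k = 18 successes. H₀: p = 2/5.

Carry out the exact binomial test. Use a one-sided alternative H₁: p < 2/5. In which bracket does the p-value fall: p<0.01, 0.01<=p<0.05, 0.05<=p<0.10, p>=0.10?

p-value bracket: p>=0.10

Exact binomial: n=28, k=18, p₀=2/5=0.4000
P(X≤18) from Σ C(n,i)·p₀^i·(1−p₀)^(n−i)
p-value (one-sided, H₁ less) = 0.99733
→ bracket: p>=0.10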